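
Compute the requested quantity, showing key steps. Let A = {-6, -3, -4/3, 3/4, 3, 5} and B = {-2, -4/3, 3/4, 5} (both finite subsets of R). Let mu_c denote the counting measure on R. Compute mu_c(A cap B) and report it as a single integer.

Counting measure on a finite set equals cardinality. mu_c(A cap B) = |A cap B| (elements appearing in both).
Enumerating the elements of A that also lie in B gives 3 element(s).
So mu_c(A cap B) = 3.

3


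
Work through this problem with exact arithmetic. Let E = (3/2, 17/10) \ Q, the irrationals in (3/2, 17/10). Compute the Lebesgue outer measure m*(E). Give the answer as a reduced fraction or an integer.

The interval I = (3/2, 17/10) has m(I) = 17/10 - 3/2 = 1/5 (endpoints are measure-zero, so open/closed/half-open agree). Write I = (I cap Q) u (I \ Q). The rationals in I are countable, so m*(I cap Q) = 0 (cover each rational by intervals whose total length is arbitrarily small). By countable subadditivity m*(I) <= m*(I cap Q) + m*(I \ Q), hence m*(I \ Q) >= m(I) = 1/5. The reverse inequality m*(I \ Q) <= m*(I) = 1/5 is trivial since (I \ Q) is a subset of I. Therefore m*(I \ Q) = 1/5.

1/5


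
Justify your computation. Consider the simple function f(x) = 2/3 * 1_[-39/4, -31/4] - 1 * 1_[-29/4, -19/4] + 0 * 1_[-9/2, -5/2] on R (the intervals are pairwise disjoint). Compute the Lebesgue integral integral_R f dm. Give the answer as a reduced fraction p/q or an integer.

For a simple function f = sum_i c_i * 1_{A_i} with disjoint A_i,
  integral f dm = sum_i c_i * m(A_i).
Lengths of the A_i:
  m(A_1) = -31/4 - (-39/4) = 2.
  m(A_2) = -19/4 - (-29/4) = 5/2.
  m(A_3) = -5/2 - (-9/2) = 2.
Contributions c_i * m(A_i):
  (2/3) * (2) = 4/3.
  (-1) * (5/2) = -5/2.
  (0) * (2) = 0.
Total: 4/3 - 5/2 + 0 = -7/6.

-7/6


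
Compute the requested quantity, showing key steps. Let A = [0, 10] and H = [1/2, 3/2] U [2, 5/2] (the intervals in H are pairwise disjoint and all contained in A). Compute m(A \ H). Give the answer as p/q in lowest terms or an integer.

The ambient interval has length m(A) = 10 - 0 = 10.
Since the holes are disjoint and sit inside A, by finite additivity
  m(H) = sum_i (b_i - a_i), and m(A \ H) = m(A) - m(H).
Computing the hole measures:
  m(H_1) = 3/2 - 1/2 = 1.
  m(H_2) = 5/2 - 2 = 1/2.
Summed: m(H) = 1 + 1/2 = 3/2.
So m(A \ H) = 10 - 3/2 = 17/2.

17/2


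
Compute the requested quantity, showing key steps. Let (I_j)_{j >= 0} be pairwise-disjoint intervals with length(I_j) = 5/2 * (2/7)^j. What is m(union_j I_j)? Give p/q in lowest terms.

By countable additivity of the Lebesgue measure on pairwise disjoint measurable sets,
  m(union_{j >= 0} I_j) = sum_{j >= 0} m(I_j) = sum_{j >= 0} a * r^j,
  with a = 5/2 and r = 2/7.
Since 0 < r = 2/7 < 1, the geometric series converges:
  sum_{j >= 0} a * r^j = a / (1 - r).
  = 5/2 / (1 - 2/7)
  = 5/2 / (5/7)
  = 7/2.

7/2


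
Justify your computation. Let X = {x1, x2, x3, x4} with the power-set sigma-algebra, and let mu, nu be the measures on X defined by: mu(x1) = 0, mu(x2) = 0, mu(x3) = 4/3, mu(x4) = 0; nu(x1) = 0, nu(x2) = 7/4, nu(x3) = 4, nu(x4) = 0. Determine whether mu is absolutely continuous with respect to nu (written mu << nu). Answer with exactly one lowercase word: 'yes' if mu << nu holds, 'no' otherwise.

mu << nu means: every nu-null measurable set is also mu-null; equivalently, for every atom x, if nu({x}) = 0 then mu({x}) = 0.
Checking each atom:
  x1: nu = 0, mu = 0 -> consistent with mu << nu.
  x2: nu = 7/4 > 0 -> no constraint.
  x3: nu = 4 > 0 -> no constraint.
  x4: nu = 0, mu = 0 -> consistent with mu << nu.
No atom violates the condition. Therefore mu << nu.

yes


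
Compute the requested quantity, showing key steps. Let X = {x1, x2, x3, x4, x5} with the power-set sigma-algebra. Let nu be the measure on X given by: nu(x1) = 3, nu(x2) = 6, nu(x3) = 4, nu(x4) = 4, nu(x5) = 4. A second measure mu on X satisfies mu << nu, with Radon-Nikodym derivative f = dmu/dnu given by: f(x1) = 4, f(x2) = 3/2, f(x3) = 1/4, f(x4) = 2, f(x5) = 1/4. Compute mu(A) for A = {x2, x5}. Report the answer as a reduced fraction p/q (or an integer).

By the defining property of the Radon-Nikodym derivative, for every measurable set A,
  mu(A) = integral_A f dnu.
Since nu is a discrete measure concentrated on the atoms of X, the integral over A reduces to the sum
  mu(A) = sum_{x in A} f(x) * nu({x}).
Computing each term:
  x2: f(x2) * nu(x2) = 3/2 * 6 = 9.
  x5: f(x5) * nu(x5) = 1/4 * 4 = 1.
Summing: mu(A) = 9 + 1 = 10.

10


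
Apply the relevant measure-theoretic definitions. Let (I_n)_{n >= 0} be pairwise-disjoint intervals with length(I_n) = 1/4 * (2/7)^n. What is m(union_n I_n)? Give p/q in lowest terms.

By countable additivity of the Lebesgue measure on pairwise disjoint measurable sets,
  m(union_{n >= 0} I_n) = sum_{n >= 0} m(I_n) = sum_{n >= 0} a * r^n,
  with a = 1/4 and r = 2/7.
Since 0 < r = 2/7 < 1, the geometric series converges:
  sum_{n >= 0} a * r^n = a / (1 - r).
  = 1/4 / (1 - 2/7)
  = 1/4 / (5/7)
  = 7/20.

7/20


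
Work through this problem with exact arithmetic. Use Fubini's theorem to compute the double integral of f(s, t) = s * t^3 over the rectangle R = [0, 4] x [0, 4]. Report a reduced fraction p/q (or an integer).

f(s, t) is a tensor product of a function of s and a function of t, and both factors are bounded continuous (hence Lebesgue integrable) on the rectangle, so Fubini's theorem applies:
  integral_R f d(m x m) = (integral_a1^b1 s ds) * (integral_a2^b2 t^3 dt).
Inner integral in s: integral_{0}^{4} s ds = (4^2 - 0^2)/2
  = 8.
Inner integral in t: integral_{0}^{4} t^3 dt = (4^4 - 0^4)/4
  = 64.
Product: (8) * (64) = 512.

512


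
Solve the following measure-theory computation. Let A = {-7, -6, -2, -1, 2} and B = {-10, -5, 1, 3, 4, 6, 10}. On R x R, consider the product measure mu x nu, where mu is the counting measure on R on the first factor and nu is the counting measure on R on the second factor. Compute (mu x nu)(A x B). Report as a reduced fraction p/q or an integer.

For a measurable rectangle A x B, the product measure satisfies
  (mu x nu)(A x B) = mu(A) * nu(B).
  mu(A) = 5.
  nu(B) = 7.
  (mu x nu)(A x B) = 5 * 7 = 35.

35


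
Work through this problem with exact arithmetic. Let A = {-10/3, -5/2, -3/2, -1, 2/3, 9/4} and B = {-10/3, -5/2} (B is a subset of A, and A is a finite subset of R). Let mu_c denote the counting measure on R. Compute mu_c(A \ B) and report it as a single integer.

Counting measure assigns mu_c(E) = |E| (number of elements) when E is finite. For B subset A, A \ B is the set of elements of A not in B, so |A \ B| = |A| - |B|.
|A| = 6, |B| = 2, so mu_c(A \ B) = 6 - 2 = 4.

4


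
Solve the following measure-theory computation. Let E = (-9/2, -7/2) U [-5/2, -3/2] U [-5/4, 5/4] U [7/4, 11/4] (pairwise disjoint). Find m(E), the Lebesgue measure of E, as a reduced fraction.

For pairwise disjoint intervals, m(union_i I_i) = sum_i m(I_i),
and m is invariant under swapping open/closed endpoints (single points have measure 0).
So m(E) = sum_i (b_i - a_i).
  I_1 has length -7/2 - (-9/2) = 1.
  I_2 has length -3/2 - (-5/2) = 1.
  I_3 has length 5/4 - (-5/4) = 5/2.
  I_4 has length 11/4 - 7/4 = 1.
Summing:
  m(E) = 1 + 1 + 5/2 + 1 = 11/2.

11/2


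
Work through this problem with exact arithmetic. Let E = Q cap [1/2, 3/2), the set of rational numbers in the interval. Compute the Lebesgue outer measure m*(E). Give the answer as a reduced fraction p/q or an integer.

E = Q cap [1/2, 3/2) is a subset of Q, which is countable. Enumerate Q = {q_1, q_2, ...}; for any eps > 0, cover q_k by the open interval (q_k - eps/2^(k+1), q_k + eps/2^(k+1)), of length eps/2^k. The total cover length is sum_{k>=1} eps/2^k = eps. Hence m*(E) <= m*(Q) <= eps for every eps > 0, and since outer measure is non-negative, m*(E) = 0.

0


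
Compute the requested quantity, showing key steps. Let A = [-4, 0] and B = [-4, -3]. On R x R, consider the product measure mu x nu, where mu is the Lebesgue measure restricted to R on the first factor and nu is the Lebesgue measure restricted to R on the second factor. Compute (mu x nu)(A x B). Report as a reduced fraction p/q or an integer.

For a measurable rectangle A x B, the product measure satisfies
  (mu x nu)(A x B) = mu(A) * nu(B).
  mu(A) = 4.
  nu(B) = 1.
  (mu x nu)(A x B) = 4 * 1 = 4.

4


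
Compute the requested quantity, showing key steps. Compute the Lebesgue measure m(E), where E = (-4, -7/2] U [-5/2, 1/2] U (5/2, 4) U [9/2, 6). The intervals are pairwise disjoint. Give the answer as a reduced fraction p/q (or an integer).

For pairwise disjoint intervals, m(union_i I_i) = sum_i m(I_i),
and m is invariant under swapping open/closed endpoints (single points have measure 0).
So m(E) = sum_i (b_i - a_i).
  I_1 has length -7/2 - (-4) = 1/2.
  I_2 has length 1/2 - (-5/2) = 3.
  I_3 has length 4 - 5/2 = 3/2.
  I_4 has length 6 - 9/2 = 3/2.
Summing:
  m(E) = 1/2 + 3 + 3/2 + 3/2 = 13/2.

13/2


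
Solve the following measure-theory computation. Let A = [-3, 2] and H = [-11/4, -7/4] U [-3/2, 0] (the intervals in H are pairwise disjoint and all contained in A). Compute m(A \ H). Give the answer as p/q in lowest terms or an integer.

The ambient interval has length m(A) = 2 - (-3) = 5.
Since the holes are disjoint and sit inside A, by finite additivity
  m(H) = sum_i (b_i - a_i), and m(A \ H) = m(A) - m(H).
Computing the hole measures:
  m(H_1) = -7/4 - (-11/4) = 1.
  m(H_2) = 0 - (-3/2) = 3/2.
Summed: m(H) = 1 + 3/2 = 5/2.
So m(A \ H) = 5 - 5/2 = 5/2.

5/2


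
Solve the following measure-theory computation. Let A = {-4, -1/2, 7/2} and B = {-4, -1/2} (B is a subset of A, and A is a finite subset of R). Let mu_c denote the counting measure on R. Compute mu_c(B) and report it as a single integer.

Counting measure assigns mu_c(E) = |E| (number of elements) when E is finite.
B has 2 element(s), so mu_c(B) = 2.

2


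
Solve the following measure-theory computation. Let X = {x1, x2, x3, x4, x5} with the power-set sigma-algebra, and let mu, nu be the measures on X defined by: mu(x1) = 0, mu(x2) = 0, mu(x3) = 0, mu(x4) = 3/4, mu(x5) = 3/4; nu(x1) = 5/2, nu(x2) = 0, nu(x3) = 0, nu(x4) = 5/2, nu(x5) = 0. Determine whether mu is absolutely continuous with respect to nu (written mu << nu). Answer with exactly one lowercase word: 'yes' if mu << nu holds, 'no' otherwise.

mu << nu means: every nu-null measurable set is also mu-null; equivalently, for every atom x, if nu({x}) = 0 then mu({x}) = 0.
Checking each atom:
  x1: nu = 5/2 > 0 -> no constraint.
  x2: nu = 0, mu = 0 -> consistent with mu << nu.
  x3: nu = 0, mu = 0 -> consistent with mu << nu.
  x4: nu = 5/2 > 0 -> no constraint.
  x5: nu = 0, mu = 3/4 > 0 -> violates mu << nu.
The atom(s) x5 violate the condition (nu = 0 but mu > 0). Therefore mu is NOT absolutely continuous w.r.t. nu.

no


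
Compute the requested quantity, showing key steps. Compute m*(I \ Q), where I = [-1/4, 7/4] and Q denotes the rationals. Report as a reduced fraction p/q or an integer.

The interval I = [-1/4, 7/4] has m(I) = 7/4 - (-1/4) = 2 (endpoints are measure-zero, so open/closed/half-open agree). Write I = (I cap Q) u (I \ Q). The rationals in I are countable, so m*(I cap Q) = 0 (cover each rational by intervals whose total length is arbitrarily small). By countable subadditivity m*(I) <= m*(I cap Q) + m*(I \ Q), hence m*(I \ Q) >= m(I) = 2. The reverse inequality m*(I \ Q) <= m*(I) = 2 is trivial since (I \ Q) is a subset of I. Therefore m*(I \ Q) = 2.

2


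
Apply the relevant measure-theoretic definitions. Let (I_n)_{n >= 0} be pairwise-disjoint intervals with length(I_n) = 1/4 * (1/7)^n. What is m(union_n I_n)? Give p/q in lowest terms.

By countable additivity of the Lebesgue measure on pairwise disjoint measurable sets,
  m(union_{n >= 0} I_n) = sum_{n >= 0} m(I_n) = sum_{n >= 0} a * r^n,
  with a = 1/4 and r = 1/7.
Since 0 < r = 1/7 < 1, the geometric series converges:
  sum_{n >= 0} a * r^n = a / (1 - r).
  = 1/4 / (1 - 1/7)
  = 1/4 / (6/7)
  = 7/24.

7/24


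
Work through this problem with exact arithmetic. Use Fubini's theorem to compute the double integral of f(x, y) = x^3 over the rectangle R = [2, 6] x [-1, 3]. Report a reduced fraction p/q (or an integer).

f(x, y) is a tensor product of a function of x and a function of y, and both factors are bounded continuous (hence Lebesgue integrable) on the rectangle, so Fubini's theorem applies:
  integral_R f d(m x m) = (integral_a1^b1 x^3 dx) * (integral_a2^b2 1 dy).
Inner integral in x: integral_{2}^{6} x^3 dx = (6^4 - 2^4)/4
  = 320.
Inner integral in y: integral_{-1}^{3} 1 dy = (3^1 - (-1)^1)/1
  = 4.
Product: (320) * (4) = 1280.

1280


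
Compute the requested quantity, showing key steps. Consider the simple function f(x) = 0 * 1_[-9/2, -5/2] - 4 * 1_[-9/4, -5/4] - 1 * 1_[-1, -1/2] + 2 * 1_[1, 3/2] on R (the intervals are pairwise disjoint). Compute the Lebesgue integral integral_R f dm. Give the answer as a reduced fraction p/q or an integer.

For a simple function f = sum_i c_i * 1_{A_i} with disjoint A_i,
  integral f dm = sum_i c_i * m(A_i).
Lengths of the A_i:
  m(A_1) = -5/2 - (-9/2) = 2.
  m(A_2) = -5/4 - (-9/4) = 1.
  m(A_3) = -1/2 - (-1) = 1/2.
  m(A_4) = 3/2 - 1 = 1/2.
Contributions c_i * m(A_i):
  (0) * (2) = 0.
  (-4) * (1) = -4.
  (-1) * (1/2) = -1/2.
  (2) * (1/2) = 1.
Total: 0 - 4 - 1/2 + 1 = -7/2.

-7/2


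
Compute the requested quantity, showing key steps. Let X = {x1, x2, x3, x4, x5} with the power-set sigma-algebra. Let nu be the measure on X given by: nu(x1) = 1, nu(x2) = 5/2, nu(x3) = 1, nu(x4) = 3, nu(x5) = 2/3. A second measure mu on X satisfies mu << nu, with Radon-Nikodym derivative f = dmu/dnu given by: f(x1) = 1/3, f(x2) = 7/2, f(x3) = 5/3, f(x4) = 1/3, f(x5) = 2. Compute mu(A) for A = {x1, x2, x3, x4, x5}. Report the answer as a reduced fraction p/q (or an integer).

By the defining property of the Radon-Nikodym derivative, for every measurable set A,
  mu(A) = integral_A f dnu.
Since nu is a discrete measure concentrated on the atoms of X, the integral over A reduces to the sum
  mu(A) = sum_{x in A} f(x) * nu({x}).
Computing each term:
  x1: f(x1) * nu(x1) = 1/3 * 1 = 1/3.
  x2: f(x2) * nu(x2) = 7/2 * 5/2 = 35/4.
  x3: f(x3) * nu(x3) = 5/3 * 1 = 5/3.
  x4: f(x4) * nu(x4) = 1/3 * 3 = 1.
  x5: f(x5) * nu(x5) = 2 * 2/3 = 4/3.
Summing: mu(A) = 1/3 + 35/4 + 5/3 + 1 + 4/3 = 157/12.

157/12


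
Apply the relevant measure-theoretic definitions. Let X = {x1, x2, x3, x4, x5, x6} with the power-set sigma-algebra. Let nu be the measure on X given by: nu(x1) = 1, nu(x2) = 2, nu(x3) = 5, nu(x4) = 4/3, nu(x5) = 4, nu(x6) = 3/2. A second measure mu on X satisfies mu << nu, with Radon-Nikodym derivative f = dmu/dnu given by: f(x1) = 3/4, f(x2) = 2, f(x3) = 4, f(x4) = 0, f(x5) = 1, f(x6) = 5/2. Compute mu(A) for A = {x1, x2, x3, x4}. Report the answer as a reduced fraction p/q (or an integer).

By the defining property of the Radon-Nikodym derivative, for every measurable set A,
  mu(A) = integral_A f dnu.
Since nu is a discrete measure concentrated on the atoms of X, the integral over A reduces to the sum
  mu(A) = sum_{x in A} f(x) * nu({x}).
Computing each term:
  x1: f(x1) * nu(x1) = 3/4 * 1 = 3/4.
  x2: f(x2) * nu(x2) = 2 * 2 = 4.
  x3: f(x3) * nu(x3) = 4 * 5 = 20.
  x4: f(x4) * nu(x4) = 0 * 4/3 = 0.
Summing: mu(A) = 3/4 + 4 + 20 + 0 = 99/4.

99/4


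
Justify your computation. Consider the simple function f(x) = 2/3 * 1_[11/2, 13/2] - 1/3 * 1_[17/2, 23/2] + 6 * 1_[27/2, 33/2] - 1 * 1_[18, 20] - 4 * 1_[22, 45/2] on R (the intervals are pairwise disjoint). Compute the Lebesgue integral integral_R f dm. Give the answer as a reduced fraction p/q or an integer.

For a simple function f = sum_i c_i * 1_{A_i} with disjoint A_i,
  integral f dm = sum_i c_i * m(A_i).
Lengths of the A_i:
  m(A_1) = 13/2 - 11/2 = 1.
  m(A_2) = 23/2 - 17/2 = 3.
  m(A_3) = 33/2 - 27/2 = 3.
  m(A_4) = 20 - 18 = 2.
  m(A_5) = 45/2 - 22 = 1/2.
Contributions c_i * m(A_i):
  (2/3) * (1) = 2/3.
  (-1/3) * (3) = -1.
  (6) * (3) = 18.
  (-1) * (2) = -2.
  (-4) * (1/2) = -2.
Total: 2/3 - 1 + 18 - 2 - 2 = 41/3.

41/3


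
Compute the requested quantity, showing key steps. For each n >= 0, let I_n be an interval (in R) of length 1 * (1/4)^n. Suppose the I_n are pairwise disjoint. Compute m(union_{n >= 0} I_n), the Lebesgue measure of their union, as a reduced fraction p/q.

By countable additivity of the Lebesgue measure on pairwise disjoint measurable sets,
  m(union_{n >= 0} I_n) = sum_{n >= 0} m(I_n) = sum_{n >= 0} a * r^n,
  with a = 1 and r = 1/4.
Since 0 < r = 1/4 < 1, the geometric series converges:
  sum_{n >= 0} a * r^n = a / (1 - r).
  = 1 / (1 - 1/4)
  = 1 / (3/4)
  = 4/3.

4/3


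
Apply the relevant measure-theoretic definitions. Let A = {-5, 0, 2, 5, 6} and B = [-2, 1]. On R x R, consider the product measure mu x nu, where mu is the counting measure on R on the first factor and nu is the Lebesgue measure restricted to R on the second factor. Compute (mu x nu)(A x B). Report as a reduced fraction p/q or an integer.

For a measurable rectangle A x B, the product measure satisfies
  (mu x nu)(A x B) = mu(A) * nu(B).
  mu(A) = 5.
  nu(B) = 3.
  (mu x nu)(A x B) = 5 * 3 = 15.

15


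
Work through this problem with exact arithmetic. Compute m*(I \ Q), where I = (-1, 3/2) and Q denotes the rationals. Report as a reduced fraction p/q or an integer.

The interval I = (-1, 3/2) has m(I) = 3/2 - (-1) = 5/2 (endpoints are measure-zero, so open/closed/half-open agree). Write I = (I cap Q) u (I \ Q). The rationals in I are countable, so m*(I cap Q) = 0 (cover each rational by intervals whose total length is arbitrarily small). By countable subadditivity m*(I) <= m*(I cap Q) + m*(I \ Q), hence m*(I \ Q) >= m(I) = 5/2. The reverse inequality m*(I \ Q) <= m*(I) = 5/2 is trivial since (I \ Q) is a subset of I. Therefore m*(I \ Q) = 5/2.

5/2


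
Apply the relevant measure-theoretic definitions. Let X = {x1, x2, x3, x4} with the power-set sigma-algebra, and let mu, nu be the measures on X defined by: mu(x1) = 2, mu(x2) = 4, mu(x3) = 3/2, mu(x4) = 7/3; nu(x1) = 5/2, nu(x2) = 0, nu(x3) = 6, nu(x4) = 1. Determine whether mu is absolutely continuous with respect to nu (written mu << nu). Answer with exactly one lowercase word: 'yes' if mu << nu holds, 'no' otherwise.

mu << nu means: every nu-null measurable set is also mu-null; equivalently, for every atom x, if nu({x}) = 0 then mu({x}) = 0.
Checking each atom:
  x1: nu = 5/2 > 0 -> no constraint.
  x2: nu = 0, mu = 4 > 0 -> violates mu << nu.
  x3: nu = 6 > 0 -> no constraint.
  x4: nu = 1 > 0 -> no constraint.
The atom(s) x2 violate the condition (nu = 0 but mu > 0). Therefore mu is NOT absolutely continuous w.r.t. nu.

no


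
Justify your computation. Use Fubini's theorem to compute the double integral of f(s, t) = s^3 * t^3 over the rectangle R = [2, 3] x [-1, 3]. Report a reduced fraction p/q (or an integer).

f(s, t) is a tensor product of a function of s and a function of t, and both factors are bounded continuous (hence Lebesgue integrable) on the rectangle, so Fubini's theorem applies:
  integral_R f d(m x m) = (integral_a1^b1 s^3 ds) * (integral_a2^b2 t^3 dt).
Inner integral in s: integral_{2}^{3} s^3 ds = (3^4 - 2^4)/4
  = 65/4.
Inner integral in t: integral_{-1}^{3} t^3 dt = (3^4 - (-1)^4)/4
  = 20.
Product: (65/4) * (20) = 325.

325


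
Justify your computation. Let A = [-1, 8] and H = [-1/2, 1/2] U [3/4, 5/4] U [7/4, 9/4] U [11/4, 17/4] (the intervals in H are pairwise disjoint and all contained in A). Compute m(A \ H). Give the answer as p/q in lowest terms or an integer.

The ambient interval has length m(A) = 8 - (-1) = 9.
Since the holes are disjoint and sit inside A, by finite additivity
  m(H) = sum_i (b_i - a_i), and m(A \ H) = m(A) - m(H).
Computing the hole measures:
  m(H_1) = 1/2 - (-1/2) = 1.
  m(H_2) = 5/4 - 3/4 = 1/2.
  m(H_3) = 9/4 - 7/4 = 1/2.
  m(H_4) = 17/4 - 11/4 = 3/2.
Summed: m(H) = 1 + 1/2 + 1/2 + 3/2 = 7/2.
So m(A \ H) = 9 - 7/2 = 11/2.

11/2


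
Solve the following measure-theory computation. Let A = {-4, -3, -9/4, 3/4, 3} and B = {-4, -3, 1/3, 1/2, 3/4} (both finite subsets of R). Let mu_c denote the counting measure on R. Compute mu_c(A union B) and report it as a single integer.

Counting measure on a finite set equals cardinality. By inclusion-exclusion, |A union B| = |A| + |B| - |A cap B|.
|A| = 5, |B| = 5, |A cap B| = 3.
So mu_c(A union B) = 5 + 5 - 3 = 7.

7


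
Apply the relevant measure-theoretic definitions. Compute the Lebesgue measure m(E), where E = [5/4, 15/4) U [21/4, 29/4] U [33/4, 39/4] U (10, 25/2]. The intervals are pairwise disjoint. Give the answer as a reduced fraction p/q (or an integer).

For pairwise disjoint intervals, m(union_i I_i) = sum_i m(I_i),
and m is invariant under swapping open/closed endpoints (single points have measure 0).
So m(E) = sum_i (b_i - a_i).
  I_1 has length 15/4 - 5/4 = 5/2.
  I_2 has length 29/4 - 21/4 = 2.
  I_3 has length 39/4 - 33/4 = 3/2.
  I_4 has length 25/2 - 10 = 5/2.
Summing:
  m(E) = 5/2 + 2 + 3/2 + 5/2 = 17/2.

17/2


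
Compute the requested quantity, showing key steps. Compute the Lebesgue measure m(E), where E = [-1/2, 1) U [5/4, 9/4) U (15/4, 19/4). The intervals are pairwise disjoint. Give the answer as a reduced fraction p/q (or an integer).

For pairwise disjoint intervals, m(union_i I_i) = sum_i m(I_i),
and m is invariant under swapping open/closed endpoints (single points have measure 0).
So m(E) = sum_i (b_i - a_i).
  I_1 has length 1 - (-1/2) = 3/2.
  I_2 has length 9/4 - 5/4 = 1.
  I_3 has length 19/4 - 15/4 = 1.
Summing:
  m(E) = 3/2 + 1 + 1 = 7/2.

7/2


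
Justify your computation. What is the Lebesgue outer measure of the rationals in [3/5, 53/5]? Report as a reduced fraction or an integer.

E = Q cap [3/5, 53/5] is a subset of Q, which is countable. Enumerate Q = {q_1, q_2, ...}; for any eps > 0, cover q_k by the open interval (q_k - eps/2^(k+1), q_k + eps/2^(k+1)), of length eps/2^k. The total cover length is sum_{k>=1} eps/2^k = eps. Hence m*(E) <= m*(Q) <= eps for every eps > 0, and since outer measure is non-negative, m*(E) = 0.

0


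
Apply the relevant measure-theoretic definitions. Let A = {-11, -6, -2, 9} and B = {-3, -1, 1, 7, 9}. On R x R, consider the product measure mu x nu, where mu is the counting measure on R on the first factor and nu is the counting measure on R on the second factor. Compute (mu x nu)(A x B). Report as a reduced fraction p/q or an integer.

For a measurable rectangle A x B, the product measure satisfies
  (mu x nu)(A x B) = mu(A) * nu(B).
  mu(A) = 4.
  nu(B) = 5.
  (mu x nu)(A x B) = 4 * 5 = 20.

20


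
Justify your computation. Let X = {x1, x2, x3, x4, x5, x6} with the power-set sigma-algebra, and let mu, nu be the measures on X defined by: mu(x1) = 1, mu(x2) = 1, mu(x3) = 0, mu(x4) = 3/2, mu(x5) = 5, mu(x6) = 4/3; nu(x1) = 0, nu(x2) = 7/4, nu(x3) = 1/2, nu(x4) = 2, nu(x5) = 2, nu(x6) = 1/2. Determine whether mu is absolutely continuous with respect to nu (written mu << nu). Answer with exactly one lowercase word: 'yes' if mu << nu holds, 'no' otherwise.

mu << nu means: every nu-null measurable set is also mu-null; equivalently, for every atom x, if nu({x}) = 0 then mu({x}) = 0.
Checking each atom:
  x1: nu = 0, mu = 1 > 0 -> violates mu << nu.
  x2: nu = 7/4 > 0 -> no constraint.
  x3: nu = 1/2 > 0 -> no constraint.
  x4: nu = 2 > 0 -> no constraint.
  x5: nu = 2 > 0 -> no constraint.
  x6: nu = 1/2 > 0 -> no constraint.
The atom(s) x1 violate the condition (nu = 0 but mu > 0). Therefore mu is NOT absolutely continuous w.r.t. nu.

no


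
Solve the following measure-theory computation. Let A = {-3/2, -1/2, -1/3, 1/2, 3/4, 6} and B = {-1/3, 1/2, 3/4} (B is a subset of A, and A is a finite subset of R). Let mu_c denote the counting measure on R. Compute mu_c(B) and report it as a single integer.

Counting measure assigns mu_c(E) = |E| (number of elements) when E is finite.
B has 3 element(s), so mu_c(B) = 3.

3


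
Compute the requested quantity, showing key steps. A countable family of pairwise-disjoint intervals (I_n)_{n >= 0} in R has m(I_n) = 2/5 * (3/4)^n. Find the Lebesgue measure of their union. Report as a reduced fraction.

By countable additivity of the Lebesgue measure on pairwise disjoint measurable sets,
  m(union_{n >= 0} I_n) = sum_{n >= 0} m(I_n) = sum_{n >= 0} a * r^n,
  with a = 2/5 and r = 3/4.
Since 0 < r = 3/4 < 1, the geometric series converges:
  sum_{n >= 0} a * r^n = a / (1 - r).
  = 2/5 / (1 - 3/4)
  = 2/5 / (1/4)
  = 8/5.

8/5


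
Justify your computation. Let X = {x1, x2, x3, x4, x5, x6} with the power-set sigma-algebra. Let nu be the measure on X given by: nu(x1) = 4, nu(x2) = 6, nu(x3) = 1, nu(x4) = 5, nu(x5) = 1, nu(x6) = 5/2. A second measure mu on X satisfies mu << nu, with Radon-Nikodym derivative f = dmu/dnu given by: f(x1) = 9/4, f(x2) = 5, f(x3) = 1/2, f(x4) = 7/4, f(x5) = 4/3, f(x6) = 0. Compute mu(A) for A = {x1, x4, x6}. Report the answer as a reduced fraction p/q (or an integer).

By the defining property of the Radon-Nikodym derivative, for every measurable set A,
  mu(A) = integral_A f dnu.
Since nu is a discrete measure concentrated on the atoms of X, the integral over A reduces to the sum
  mu(A) = sum_{x in A} f(x) * nu({x}).
Computing each term:
  x1: f(x1) * nu(x1) = 9/4 * 4 = 9.
  x4: f(x4) * nu(x4) = 7/4 * 5 = 35/4.
  x6: f(x6) * nu(x6) = 0 * 5/2 = 0.
Summing: mu(A) = 9 + 35/4 + 0 = 71/4.

71/4


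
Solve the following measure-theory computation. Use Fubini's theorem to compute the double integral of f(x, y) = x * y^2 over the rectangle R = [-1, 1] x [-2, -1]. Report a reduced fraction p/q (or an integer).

f(x, y) is a tensor product of a function of x and a function of y, and both factors are bounded continuous (hence Lebesgue integrable) on the rectangle, so Fubini's theorem applies:
  integral_R f d(m x m) = (integral_a1^b1 x dx) * (integral_a2^b2 y^2 dy).
Inner integral in x: integral_{-1}^{1} x dx = (1^2 - (-1)^2)/2
  = 0.
Inner integral in y: integral_{-2}^{-1} y^2 dy = ((-1)^3 - (-2)^3)/3
  = 7/3.
Product: (0) * (7/3) = 0.

0


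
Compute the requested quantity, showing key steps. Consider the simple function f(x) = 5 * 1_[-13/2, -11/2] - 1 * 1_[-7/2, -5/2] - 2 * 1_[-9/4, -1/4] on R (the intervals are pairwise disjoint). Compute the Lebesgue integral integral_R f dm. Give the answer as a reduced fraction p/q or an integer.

For a simple function f = sum_i c_i * 1_{A_i} with disjoint A_i,
  integral f dm = sum_i c_i * m(A_i).
Lengths of the A_i:
  m(A_1) = -11/2 - (-13/2) = 1.
  m(A_2) = -5/2 - (-7/2) = 1.
  m(A_3) = -1/4 - (-9/4) = 2.
Contributions c_i * m(A_i):
  (5) * (1) = 5.
  (-1) * (1) = -1.
  (-2) * (2) = -4.
Total: 5 - 1 - 4 = 0.

0


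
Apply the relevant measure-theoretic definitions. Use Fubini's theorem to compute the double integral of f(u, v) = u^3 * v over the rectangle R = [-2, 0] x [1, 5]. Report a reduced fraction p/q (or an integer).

f(u, v) is a tensor product of a function of u and a function of v, and both factors are bounded continuous (hence Lebesgue integrable) on the rectangle, so Fubini's theorem applies:
  integral_R f d(m x m) = (integral_a1^b1 u^3 du) * (integral_a2^b2 v dv).
Inner integral in u: integral_{-2}^{0} u^3 du = (0^4 - (-2)^4)/4
  = -4.
Inner integral in v: integral_{1}^{5} v dv = (5^2 - 1^2)/2
  = 12.
Product: (-4) * (12) = -48.

-48


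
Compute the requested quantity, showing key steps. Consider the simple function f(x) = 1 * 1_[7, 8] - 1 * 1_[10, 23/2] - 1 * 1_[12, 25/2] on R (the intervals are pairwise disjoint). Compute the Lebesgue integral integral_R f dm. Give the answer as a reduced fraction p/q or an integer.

For a simple function f = sum_i c_i * 1_{A_i} with disjoint A_i,
  integral f dm = sum_i c_i * m(A_i).
Lengths of the A_i:
  m(A_1) = 8 - 7 = 1.
  m(A_2) = 23/2 - 10 = 3/2.
  m(A_3) = 25/2 - 12 = 1/2.
Contributions c_i * m(A_i):
  (1) * (1) = 1.
  (-1) * (3/2) = -3/2.
  (-1) * (1/2) = -1/2.
Total: 1 - 3/2 - 1/2 = -1.

-1


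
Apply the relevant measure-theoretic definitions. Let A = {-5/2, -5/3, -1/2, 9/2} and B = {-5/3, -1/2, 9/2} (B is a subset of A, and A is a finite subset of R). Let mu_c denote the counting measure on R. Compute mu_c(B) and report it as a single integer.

Counting measure assigns mu_c(E) = |E| (number of elements) when E is finite.
B has 3 element(s), so mu_c(B) = 3.

3


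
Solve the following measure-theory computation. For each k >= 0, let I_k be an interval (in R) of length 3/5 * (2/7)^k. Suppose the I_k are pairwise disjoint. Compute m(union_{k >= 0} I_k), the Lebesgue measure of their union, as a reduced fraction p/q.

By countable additivity of the Lebesgue measure on pairwise disjoint measurable sets,
  m(union_{k >= 0} I_k) = sum_{k >= 0} m(I_k) = sum_{k >= 0} a * r^k,
  with a = 3/5 and r = 2/7.
Since 0 < r = 2/7 < 1, the geometric series converges:
  sum_{k >= 0} a * r^k = a / (1 - r).
  = 3/5 / (1 - 2/7)
  = 3/5 / (5/7)
  = 21/25.

21/25


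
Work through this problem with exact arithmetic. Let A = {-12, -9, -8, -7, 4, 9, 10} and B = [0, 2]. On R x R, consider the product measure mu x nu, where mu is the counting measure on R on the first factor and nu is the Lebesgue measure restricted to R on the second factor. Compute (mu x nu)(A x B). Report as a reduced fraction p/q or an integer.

For a measurable rectangle A x B, the product measure satisfies
  (mu x nu)(A x B) = mu(A) * nu(B).
  mu(A) = 7.
  nu(B) = 2.
  (mu x nu)(A x B) = 7 * 2 = 14.

14


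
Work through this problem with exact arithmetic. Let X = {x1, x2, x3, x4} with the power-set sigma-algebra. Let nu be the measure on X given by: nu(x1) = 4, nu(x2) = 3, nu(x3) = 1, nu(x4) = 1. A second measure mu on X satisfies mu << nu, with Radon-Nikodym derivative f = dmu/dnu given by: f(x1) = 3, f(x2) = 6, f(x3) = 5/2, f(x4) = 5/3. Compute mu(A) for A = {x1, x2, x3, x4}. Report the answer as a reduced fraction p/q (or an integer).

By the defining property of the Radon-Nikodym derivative, for every measurable set A,
  mu(A) = integral_A f dnu.
Since nu is a discrete measure concentrated on the atoms of X, the integral over A reduces to the sum
  mu(A) = sum_{x in A} f(x) * nu({x}).
Computing each term:
  x1: f(x1) * nu(x1) = 3 * 4 = 12.
  x2: f(x2) * nu(x2) = 6 * 3 = 18.
  x3: f(x3) * nu(x3) = 5/2 * 1 = 5/2.
  x4: f(x4) * nu(x4) = 5/3 * 1 = 5/3.
Summing: mu(A) = 12 + 18 + 5/2 + 5/3 = 205/6.

205/6


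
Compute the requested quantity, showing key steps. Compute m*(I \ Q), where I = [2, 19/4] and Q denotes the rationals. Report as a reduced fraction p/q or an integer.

The interval I = [2, 19/4] has m(I) = 19/4 - 2 = 11/4 (endpoints are measure-zero, so open/closed/half-open agree). Write I = (I cap Q) u (I \ Q). The rationals in I are countable, so m*(I cap Q) = 0 (cover each rational by intervals whose total length is arbitrarily small). By countable subadditivity m*(I) <= m*(I cap Q) + m*(I \ Q), hence m*(I \ Q) >= m(I) = 11/4. The reverse inequality m*(I \ Q) <= m*(I) = 11/4 is trivial since (I \ Q) is a subset of I. Therefore m*(I \ Q) = 11/4.

11/4


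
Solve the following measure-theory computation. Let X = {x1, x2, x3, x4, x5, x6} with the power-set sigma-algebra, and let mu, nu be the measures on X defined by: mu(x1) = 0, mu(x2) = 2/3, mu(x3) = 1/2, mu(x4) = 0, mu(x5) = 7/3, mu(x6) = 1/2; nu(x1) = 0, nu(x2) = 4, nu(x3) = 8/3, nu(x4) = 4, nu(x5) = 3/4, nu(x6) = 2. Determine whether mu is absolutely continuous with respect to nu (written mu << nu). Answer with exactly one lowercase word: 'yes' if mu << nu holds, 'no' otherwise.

mu << nu means: every nu-null measurable set is also mu-null; equivalently, for every atom x, if nu({x}) = 0 then mu({x}) = 0.
Checking each atom:
  x1: nu = 0, mu = 0 -> consistent with mu << nu.
  x2: nu = 4 > 0 -> no constraint.
  x3: nu = 8/3 > 0 -> no constraint.
  x4: nu = 4 > 0 -> no constraint.
  x5: nu = 3/4 > 0 -> no constraint.
  x6: nu = 2 > 0 -> no constraint.
No atom violates the condition. Therefore mu << nu.

yes


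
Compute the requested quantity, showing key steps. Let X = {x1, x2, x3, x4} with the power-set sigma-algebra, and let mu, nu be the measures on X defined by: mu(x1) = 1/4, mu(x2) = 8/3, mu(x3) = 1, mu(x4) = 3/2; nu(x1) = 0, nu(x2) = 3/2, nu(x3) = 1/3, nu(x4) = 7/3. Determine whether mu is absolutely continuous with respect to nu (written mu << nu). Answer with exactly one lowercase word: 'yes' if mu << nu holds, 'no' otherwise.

mu << nu means: every nu-null measurable set is also mu-null; equivalently, for every atom x, if nu({x}) = 0 then mu({x}) = 0.
Checking each atom:
  x1: nu = 0, mu = 1/4 > 0 -> violates mu << nu.
  x2: nu = 3/2 > 0 -> no constraint.
  x3: nu = 1/3 > 0 -> no constraint.
  x4: nu = 7/3 > 0 -> no constraint.
The atom(s) x1 violate the condition (nu = 0 but mu > 0). Therefore mu is NOT absolutely continuous w.r.t. nu.

no


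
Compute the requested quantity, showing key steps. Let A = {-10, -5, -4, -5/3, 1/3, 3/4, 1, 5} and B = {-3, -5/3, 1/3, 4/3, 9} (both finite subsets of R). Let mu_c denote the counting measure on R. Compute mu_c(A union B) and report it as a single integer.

Counting measure on a finite set equals cardinality. By inclusion-exclusion, |A union B| = |A| + |B| - |A cap B|.
|A| = 8, |B| = 5, |A cap B| = 2.
So mu_c(A union B) = 8 + 5 - 2 = 11.

11


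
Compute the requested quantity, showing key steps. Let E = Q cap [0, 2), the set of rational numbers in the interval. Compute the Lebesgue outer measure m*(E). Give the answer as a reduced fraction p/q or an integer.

The set Q cap [0, 2) is countable (a subset of the countable set Q). Lebesgue outer measure of any countable set is 0: each singleton {q} has m*({q}) = 0, and by countable subadditivity m*(union_k {q_k}) <= sum_k m*({q_k}) = sum_k 0 = 0. The reverse inequality m*(E) >= 0 is automatic. So m*(Q cap [0, 2)) = 0.

0


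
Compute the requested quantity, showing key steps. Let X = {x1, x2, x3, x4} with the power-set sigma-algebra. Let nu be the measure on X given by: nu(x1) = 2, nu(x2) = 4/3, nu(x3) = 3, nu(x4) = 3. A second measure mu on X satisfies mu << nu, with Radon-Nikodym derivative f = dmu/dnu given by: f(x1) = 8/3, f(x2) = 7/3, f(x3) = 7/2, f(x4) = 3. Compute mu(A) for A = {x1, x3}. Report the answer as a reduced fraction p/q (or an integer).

By the defining property of the Radon-Nikodym derivative, for every measurable set A,
  mu(A) = integral_A f dnu.
Since nu is a discrete measure concentrated on the atoms of X, the integral over A reduces to the sum
  mu(A) = sum_{x in A} f(x) * nu({x}).
Computing each term:
  x1: f(x1) * nu(x1) = 8/3 * 2 = 16/3.
  x3: f(x3) * nu(x3) = 7/2 * 3 = 21/2.
Summing: mu(A) = 16/3 + 21/2 = 95/6.

95/6


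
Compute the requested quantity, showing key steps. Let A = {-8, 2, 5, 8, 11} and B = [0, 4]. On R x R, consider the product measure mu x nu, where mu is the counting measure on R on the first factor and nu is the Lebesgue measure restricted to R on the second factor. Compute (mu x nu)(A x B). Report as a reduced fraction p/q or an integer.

For a measurable rectangle A x B, the product measure satisfies
  (mu x nu)(A x B) = mu(A) * nu(B).
  mu(A) = 5.
  nu(B) = 4.
  (mu x nu)(A x B) = 5 * 4 = 20.

20


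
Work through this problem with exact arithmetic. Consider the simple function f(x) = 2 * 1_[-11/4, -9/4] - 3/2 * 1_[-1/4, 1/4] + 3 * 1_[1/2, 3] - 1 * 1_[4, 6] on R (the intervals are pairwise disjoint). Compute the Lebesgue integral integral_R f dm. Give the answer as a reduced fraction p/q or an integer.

For a simple function f = sum_i c_i * 1_{A_i} with disjoint A_i,
  integral f dm = sum_i c_i * m(A_i).
Lengths of the A_i:
  m(A_1) = -9/4 - (-11/4) = 1/2.
  m(A_2) = 1/4 - (-1/4) = 1/2.
  m(A_3) = 3 - 1/2 = 5/2.
  m(A_4) = 6 - 4 = 2.
Contributions c_i * m(A_i):
  (2) * (1/2) = 1.
  (-3/2) * (1/2) = -3/4.
  (3) * (5/2) = 15/2.
  (-1) * (2) = -2.
Total: 1 - 3/4 + 15/2 - 2 = 23/4.

23/4


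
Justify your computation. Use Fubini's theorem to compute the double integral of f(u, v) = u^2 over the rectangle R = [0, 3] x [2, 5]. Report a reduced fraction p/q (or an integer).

f(u, v) is a tensor product of a function of u and a function of v, and both factors are bounded continuous (hence Lebesgue integrable) on the rectangle, so Fubini's theorem applies:
  integral_R f d(m x m) = (integral_a1^b1 u^2 du) * (integral_a2^b2 1 dv).
Inner integral in u: integral_{0}^{3} u^2 du = (3^3 - 0^3)/3
  = 9.
Inner integral in v: integral_{2}^{5} 1 dv = (5^1 - 2^1)/1
  = 3.
Product: (9) * (3) = 27.

27


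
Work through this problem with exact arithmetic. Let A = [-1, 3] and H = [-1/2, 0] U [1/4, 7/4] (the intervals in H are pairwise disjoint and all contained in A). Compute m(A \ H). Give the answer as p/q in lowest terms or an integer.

The ambient interval has length m(A) = 3 - (-1) = 4.
Since the holes are disjoint and sit inside A, by finite additivity
  m(H) = sum_i (b_i - a_i), and m(A \ H) = m(A) - m(H).
Computing the hole measures:
  m(H_1) = 0 - (-1/2) = 1/2.
  m(H_2) = 7/4 - 1/4 = 3/2.
Summed: m(H) = 1/2 + 3/2 = 2.
So m(A \ H) = 4 - 2 = 2.

2


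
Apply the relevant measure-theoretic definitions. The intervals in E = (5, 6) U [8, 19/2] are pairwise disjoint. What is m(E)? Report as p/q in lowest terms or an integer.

For pairwise disjoint intervals, m(union_i I_i) = sum_i m(I_i),
and m is invariant under swapping open/closed endpoints (single points have measure 0).
So m(E) = sum_i (b_i - a_i).
  I_1 has length 6 - 5 = 1.
  I_2 has length 19/2 - 8 = 3/2.
Summing:
  m(E) = 1 + 3/2 = 5/2.

5/2


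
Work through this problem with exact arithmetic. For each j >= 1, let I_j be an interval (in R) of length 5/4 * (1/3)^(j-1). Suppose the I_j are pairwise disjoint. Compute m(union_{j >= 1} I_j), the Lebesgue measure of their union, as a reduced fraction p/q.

By countable additivity of the Lebesgue measure on pairwise disjoint measurable sets,
  m(union_{j >= 1} I_j) = sum_{j >= 1} m(I_j) = sum_{j >= 1} a * r^(j-1),
  with a = 5/4 and r = 1/3.
Since 0 < r = 1/3 < 1, the geometric series converges:
  sum_{j >= 1} a * r^(j-1) = a / (1 - r).
  = 5/4 / (1 - 1/3)
  = 5/4 / (2/3)
  = 15/8.

15/8


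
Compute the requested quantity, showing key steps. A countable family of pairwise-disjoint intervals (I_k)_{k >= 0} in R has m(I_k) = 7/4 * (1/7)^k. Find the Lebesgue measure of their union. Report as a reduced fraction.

By countable additivity of the Lebesgue measure on pairwise disjoint measurable sets,
  m(union_{k >= 0} I_k) = sum_{k >= 0} m(I_k) = sum_{k >= 0} a * r^k,
  with a = 7/4 and r = 1/7.
Since 0 < r = 1/7 < 1, the geometric series converges:
  sum_{k >= 0} a * r^k = a / (1 - r).
  = 7/4 / (1 - 1/7)
  = 7/4 / (6/7)
  = 49/24.

49/24


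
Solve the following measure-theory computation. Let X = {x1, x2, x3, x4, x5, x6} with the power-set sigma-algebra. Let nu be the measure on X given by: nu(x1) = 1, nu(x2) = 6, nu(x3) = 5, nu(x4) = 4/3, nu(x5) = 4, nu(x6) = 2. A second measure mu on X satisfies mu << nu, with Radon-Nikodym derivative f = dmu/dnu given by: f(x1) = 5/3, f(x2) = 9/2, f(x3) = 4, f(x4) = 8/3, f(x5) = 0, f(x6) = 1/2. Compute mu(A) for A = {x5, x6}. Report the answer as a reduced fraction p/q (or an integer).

By the defining property of the Radon-Nikodym derivative, for every measurable set A,
  mu(A) = integral_A f dnu.
Since nu is a discrete measure concentrated on the atoms of X, the integral over A reduces to the sum
  mu(A) = sum_{x in A} f(x) * nu({x}).
Computing each term:
  x5: f(x5) * nu(x5) = 0 * 4 = 0.
  x6: f(x6) * nu(x6) = 1/2 * 2 = 1.
Summing: mu(A) = 0 + 1 = 1.

1


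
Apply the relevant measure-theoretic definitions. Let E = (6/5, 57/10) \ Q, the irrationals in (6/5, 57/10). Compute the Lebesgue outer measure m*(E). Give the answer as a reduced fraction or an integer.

The interval I = (6/5, 57/10) has m(I) = 57/10 - 6/5 = 9/2 (endpoints are measure-zero, so open/closed/half-open agree). Write I = (I cap Q) u (I \ Q). The rationals in I are countable, so m*(I cap Q) = 0 (cover each rational by intervals whose total length is arbitrarily small). By countable subadditivity m*(I) <= m*(I cap Q) + m*(I \ Q), hence m*(I \ Q) >= m(I) = 9/2. The reverse inequality m*(I \ Q) <= m*(I) = 9/2 is trivial since (I \ Q) is a subset of I. Therefore m*(I \ Q) = 9/2.

9/2
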